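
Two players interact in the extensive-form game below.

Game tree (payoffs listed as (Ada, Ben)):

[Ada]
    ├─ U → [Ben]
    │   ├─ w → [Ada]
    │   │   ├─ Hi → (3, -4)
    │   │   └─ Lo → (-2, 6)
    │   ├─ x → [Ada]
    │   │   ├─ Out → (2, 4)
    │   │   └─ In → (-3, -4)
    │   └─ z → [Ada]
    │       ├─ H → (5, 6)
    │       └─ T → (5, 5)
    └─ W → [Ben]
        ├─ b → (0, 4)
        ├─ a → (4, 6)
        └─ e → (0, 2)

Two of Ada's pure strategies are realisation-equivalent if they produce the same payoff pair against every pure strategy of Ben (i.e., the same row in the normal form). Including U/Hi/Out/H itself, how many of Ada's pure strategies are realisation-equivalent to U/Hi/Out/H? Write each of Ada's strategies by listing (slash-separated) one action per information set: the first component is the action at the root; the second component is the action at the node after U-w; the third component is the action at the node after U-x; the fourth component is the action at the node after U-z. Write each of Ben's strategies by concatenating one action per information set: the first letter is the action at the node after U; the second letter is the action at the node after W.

1

Row for U/Hi/Out/H (columns wb, wa, we, xb, xa, xe, zb, za, ze): (3,-4) (3,-4) (3,-4) (2,4) (2,4) (2,4) (5,6) (5,6) (5,6).
Every one of Ada's information sets is on the play path for some reply by Ben when Ada follows U/Hi/Out/H.
Changing the action at any of them therefore changes at least one column, so only U/Hi/Out/H itself gives this row.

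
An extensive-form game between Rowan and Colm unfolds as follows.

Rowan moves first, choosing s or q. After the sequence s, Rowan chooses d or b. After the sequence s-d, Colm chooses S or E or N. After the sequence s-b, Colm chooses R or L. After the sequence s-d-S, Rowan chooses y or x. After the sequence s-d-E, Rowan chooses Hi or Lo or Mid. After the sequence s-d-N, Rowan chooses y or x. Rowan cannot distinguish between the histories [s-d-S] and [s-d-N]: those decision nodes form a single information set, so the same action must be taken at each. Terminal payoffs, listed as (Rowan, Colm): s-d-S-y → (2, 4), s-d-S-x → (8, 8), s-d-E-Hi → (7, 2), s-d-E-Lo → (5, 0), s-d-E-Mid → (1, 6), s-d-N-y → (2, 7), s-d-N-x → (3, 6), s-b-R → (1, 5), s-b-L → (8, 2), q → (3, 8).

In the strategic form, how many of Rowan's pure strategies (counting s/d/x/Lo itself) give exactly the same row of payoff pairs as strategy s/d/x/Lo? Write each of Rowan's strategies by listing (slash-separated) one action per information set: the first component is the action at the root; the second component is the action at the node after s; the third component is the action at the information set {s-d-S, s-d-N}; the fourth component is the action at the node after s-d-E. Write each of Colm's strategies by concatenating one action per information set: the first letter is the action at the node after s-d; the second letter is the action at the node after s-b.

Row for s/d/x/Lo (columns SR, SL, ER, EL, NR, NL): (8,8) (8,8) (5,0) (5,0) (3,6) (3,6).
Every one of Rowan's information sets is on the play path for some reply by Colm when Rowan follows s/d/x/Lo.
Changing the action at any of them therefore changes at least one column, so only s/d/x/Lo itself gives this row.

1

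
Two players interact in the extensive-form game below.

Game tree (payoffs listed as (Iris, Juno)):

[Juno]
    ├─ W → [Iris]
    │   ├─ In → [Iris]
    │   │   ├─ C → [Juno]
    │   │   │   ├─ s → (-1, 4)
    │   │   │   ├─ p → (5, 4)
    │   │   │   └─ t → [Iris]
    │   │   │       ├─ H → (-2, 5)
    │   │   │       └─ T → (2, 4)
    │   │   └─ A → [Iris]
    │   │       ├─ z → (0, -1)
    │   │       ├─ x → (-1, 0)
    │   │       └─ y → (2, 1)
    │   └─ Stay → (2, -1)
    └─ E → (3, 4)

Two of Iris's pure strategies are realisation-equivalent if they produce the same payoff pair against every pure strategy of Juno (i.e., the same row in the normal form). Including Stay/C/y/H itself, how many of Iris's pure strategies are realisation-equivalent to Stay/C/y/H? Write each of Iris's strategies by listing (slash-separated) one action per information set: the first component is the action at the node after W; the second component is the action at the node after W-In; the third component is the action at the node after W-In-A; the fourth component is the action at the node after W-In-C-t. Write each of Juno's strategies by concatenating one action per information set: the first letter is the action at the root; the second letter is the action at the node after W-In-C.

Row for Stay/C/y/H (columns Ws, Wp, Wt, Es, Ep, Et): (2,-1) (2,-1) (2,-1) (3,4) (3,4) (3,4).
Under Stay/C/y/H, Iris's choice at the node after W-In and at the node after W-In-A and at the node after W-In-C-t can never be reached regardless of what Juno does, so varying those choices leaves every outcome unchanged.
Holding the reachable choices fixed and varying the unreachable ones freely already gives 2 × 3 × 2 = 12 equivalent strategies.
No other strategy reproduces this row, so those 12 are the full class: Stay/C/z/H, Stay/C/z/T, Stay/C/x/H, Stay/C/x/T, Stay/C/y/H, Stay/C/y/T, Stay/A/z/H, Stay/A/z/T, Stay/A/x/H, Stay/A/x/T, Stay/A/y/H, Stay/A/y/T.

12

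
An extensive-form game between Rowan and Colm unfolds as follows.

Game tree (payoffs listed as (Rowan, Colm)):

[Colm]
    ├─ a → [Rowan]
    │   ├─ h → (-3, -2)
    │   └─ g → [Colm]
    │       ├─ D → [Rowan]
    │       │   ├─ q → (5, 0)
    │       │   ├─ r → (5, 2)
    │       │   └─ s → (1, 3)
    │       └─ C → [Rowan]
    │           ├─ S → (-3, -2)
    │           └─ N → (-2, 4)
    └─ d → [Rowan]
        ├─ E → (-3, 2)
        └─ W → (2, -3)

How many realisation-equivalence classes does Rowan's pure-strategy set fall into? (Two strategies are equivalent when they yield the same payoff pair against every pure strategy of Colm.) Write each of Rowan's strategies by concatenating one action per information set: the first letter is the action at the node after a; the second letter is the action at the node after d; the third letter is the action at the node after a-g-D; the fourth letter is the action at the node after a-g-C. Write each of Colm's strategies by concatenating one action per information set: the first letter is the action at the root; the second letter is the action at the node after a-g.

14

Rowan has 24 pure strategies: hEqS, hEqN, hErS, hErN, hEsS, hEsN, hWqS, hWqN, hWrS, hWrN, hWsS, hWsN, gEqS, gEqN, gErS, gErN, gEsS, gEsN, gWqS, gWqN, gWrS, gWrN, gWsS, gWsN. Columns: aD, aC, dD, dC.
{hEqS, hEqN, hErS, hErN, hEsS, hEsN} → row (-3,-2) (-3,-2) (-3,2) (-3,2)
{hWqS, hWqN, hWrS, hWrN, hWsS, hWsN} → row (-3,-2) (-3,-2) (2,-3) (2,-3)
{gEqS} → row (5,0) (-3,-2) (-3,2) (-3,2)
{gEqN} → row (5,0) (-2,4) (-3,2) (-3,2)
{gErS} → row (5,2) (-3,-2) (-3,2) (-3,2)
{gErN} → row (5,2) (-2,4) (-3,2) (-3,2)
{gEsS} → row (1,3) (-3,-2) (-3,2) (-3,2)
{gEsN} → row (1,3) (-2,4) (-3,2) (-3,2)
{gWqS} → row (5,0) (-3,-2) (2,-3) (2,-3)
{gWqN} → row (5,0) (-2,4) (2,-3) (2,-3)
{gWrS} → row (5,2) (-3,-2) (2,-3) (2,-3)
{gWrN} → row (5,2) (-2,4) (2,-3) (2,-3)
{gWsS} → row (1,3) (-3,-2) (2,-3) (2,-3)
{gWsN} → row (1,3) (-2,4) (2,-3) (2,-3)
That's 14 distinct rows out of 24 strategies.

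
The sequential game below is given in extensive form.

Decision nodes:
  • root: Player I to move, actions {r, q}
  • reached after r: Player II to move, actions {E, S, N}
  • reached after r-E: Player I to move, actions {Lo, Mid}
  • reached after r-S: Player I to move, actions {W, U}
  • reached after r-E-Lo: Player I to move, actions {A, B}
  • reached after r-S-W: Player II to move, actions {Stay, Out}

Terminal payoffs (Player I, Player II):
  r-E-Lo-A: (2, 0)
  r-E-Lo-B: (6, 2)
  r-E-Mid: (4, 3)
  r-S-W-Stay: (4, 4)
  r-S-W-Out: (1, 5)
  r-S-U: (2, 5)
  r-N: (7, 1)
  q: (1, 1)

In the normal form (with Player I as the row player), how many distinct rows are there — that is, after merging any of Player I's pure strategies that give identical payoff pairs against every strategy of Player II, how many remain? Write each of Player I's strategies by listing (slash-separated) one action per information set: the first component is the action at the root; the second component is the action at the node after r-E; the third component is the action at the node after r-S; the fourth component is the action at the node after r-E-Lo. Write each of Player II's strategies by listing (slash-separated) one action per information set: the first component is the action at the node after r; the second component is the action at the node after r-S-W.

7

Player I has 16 pure strategies: r/Lo/W/A, r/Lo/W/B, r/Lo/U/A, r/Lo/U/B, r/Mid/W/A, r/Mid/W/B, r/Mid/U/A, r/Mid/U/B, q/Lo/W/A, q/Lo/W/B, q/Lo/U/A, q/Lo/U/B, q/Mid/W/A, q/Mid/W/B, q/Mid/U/A, q/Mid/U/B. Columns: E/Stay, E/Out, S/Stay, S/Out, N/Stay, N/Out.
{r/Lo/W/A} → row (2,0) (2,0) (4,4) (1,5) (7,1) (7,1)
{r/Lo/W/B} → row (6,2) (6,2) (4,4) (1,5) (7,1) (7,1)
{r/Lo/U/A} → row (2,0) (2,0) (2,5) (2,5) (7,1) (7,1)
{r/Lo/U/B} → row (6,2) (6,2) (2,5) (2,5) (7,1) (7,1)
{r/Mid/W/A, r/Mid/W/B} → row (4,3) (4,3) (4,4) (1,5) (7,1) (7,1)
{r/Mid/U/A, r/Mid/U/B} → row (4,3) (4,3) (2,5) (2,5) (7,1) (7,1)
{q/Lo/W/A, q/Lo/W/B, q/Lo/U/A, q/Lo/U/B, q/Mid/W/A, q/Mid/W/B, q/Mid/U/A, q/Mid/U/B} → row (1,1) (1,1) (1,1) (1,1) (1,1) (1,1)
That's 7 distinct rows out of 16 strategies.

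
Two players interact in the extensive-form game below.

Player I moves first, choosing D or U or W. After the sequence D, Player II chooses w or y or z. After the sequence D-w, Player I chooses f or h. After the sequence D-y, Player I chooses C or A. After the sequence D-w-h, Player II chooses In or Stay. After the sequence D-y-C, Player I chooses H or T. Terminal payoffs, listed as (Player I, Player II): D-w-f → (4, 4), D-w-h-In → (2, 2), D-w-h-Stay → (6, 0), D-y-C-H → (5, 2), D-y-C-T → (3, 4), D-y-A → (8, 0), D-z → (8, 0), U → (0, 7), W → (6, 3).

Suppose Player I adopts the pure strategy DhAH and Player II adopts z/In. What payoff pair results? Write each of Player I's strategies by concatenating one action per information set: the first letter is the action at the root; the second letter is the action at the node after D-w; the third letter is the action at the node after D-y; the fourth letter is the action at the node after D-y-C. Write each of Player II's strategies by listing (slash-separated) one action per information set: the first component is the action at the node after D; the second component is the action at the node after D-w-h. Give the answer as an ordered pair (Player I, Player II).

Trace the play path from the root:
  Player I plays D
  Player II plays z at [D]
→ terminal payoff (8, 0).
(Player I's choice at the node after D-w is never reached on this path, so it doesn't affect the outcome.)

(8, 0)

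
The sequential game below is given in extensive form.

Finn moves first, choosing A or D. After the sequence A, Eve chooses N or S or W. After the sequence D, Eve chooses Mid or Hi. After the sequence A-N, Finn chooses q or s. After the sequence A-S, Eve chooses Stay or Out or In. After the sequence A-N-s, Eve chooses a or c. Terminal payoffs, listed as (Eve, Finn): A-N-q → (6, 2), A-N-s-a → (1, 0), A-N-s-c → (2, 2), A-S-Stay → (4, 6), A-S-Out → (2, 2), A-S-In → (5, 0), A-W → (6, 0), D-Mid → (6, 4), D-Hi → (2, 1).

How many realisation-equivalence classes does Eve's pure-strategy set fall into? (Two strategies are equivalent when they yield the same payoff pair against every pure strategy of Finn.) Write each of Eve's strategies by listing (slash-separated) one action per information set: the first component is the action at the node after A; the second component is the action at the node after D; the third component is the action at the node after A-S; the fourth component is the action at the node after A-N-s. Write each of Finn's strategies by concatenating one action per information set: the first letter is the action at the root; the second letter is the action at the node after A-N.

12

Eve has 36 pure strategies: N/Mid/Stay/a, N/Mid/Stay/c, N/Mid/Out/a, N/Mid/Out/c, N/Mid/In/a, N/Mid/In/c, N/Hi/Stay/a, N/Hi/Stay/c, N/Hi/Out/a, N/Hi/Out/c, N/Hi/In/a, N/Hi/In/c, S/Mid/Stay/a, S/Mid/Stay/c, S/Mid/Out/a, S/Mid/Out/c, S/Mid/In/a, S/Mid/In/c, S/Hi/Stay/a, S/Hi/Stay/c, S/Hi/Out/a, S/Hi/Out/c, S/Hi/In/a, S/Hi/In/c, W/Mid/Stay/a, W/Mid/Stay/c, W/Mid/Out/a, W/Mid/Out/c, W/Mid/In/a, W/Mid/In/c, W/Hi/Stay/a, W/Hi/Stay/c, W/Hi/Out/a, W/Hi/Out/c, W/Hi/In/a, W/Hi/In/c. Columns: Aq, As, Dq, Ds.
{N/Mid/Stay/a, N/Mid/Out/a, N/Mid/In/a} → row (6,2) (1,0) (6,4) (6,4)
{N/Mid/Stay/c, N/Mid/Out/c, N/Mid/In/c} → row (6,2) (2,2) (6,4) (6,4)
{N/Hi/Stay/a, N/Hi/Out/a, N/Hi/In/a} → row (6,2) (1,0) (2,1) (2,1)
{N/Hi/Stay/c, N/Hi/Out/c, N/Hi/In/c} → row (6,2) (2,2) (2,1) (2,1)
{S/Mid/Stay/a, S/Mid/Stay/c} → row (4,6) (4,6) (6,4) (6,4)
{S/Mid/Out/a, S/Mid/Out/c} → row (2,2) (2,2) (6,4) (6,4)
{S/Mid/In/a, S/Mid/In/c} → row (5,0) (5,0) (6,4) (6,4)
{S/Hi/Stay/a, S/Hi/Stay/c} → row (4,6) (4,6) (2,1) (2,1)
{S/Hi/Out/a, S/Hi/Out/c} → row (2,2) (2,2) (2,1) (2,1)
{S/Hi/In/a, S/Hi/In/c} → row (5,0) (5,0) (2,1) (2,1)
{W/Mid/Stay/a, W/Mid/Stay/c, W/Mid/Out/a, W/Mid/Out/c, W/Mid/In/a, W/Mid/In/c} → row (6,0) (6,0) (6,4) (6,4)
{W/Hi/Stay/a, W/Hi/Stay/c, W/Hi/Out/a, W/Hi/Out/c, W/Hi/In/a, W/Hi/In/c} → row (6,0) (6,0) (2,1) (2,1)
That's 12 distinct rows out of 36 strategies.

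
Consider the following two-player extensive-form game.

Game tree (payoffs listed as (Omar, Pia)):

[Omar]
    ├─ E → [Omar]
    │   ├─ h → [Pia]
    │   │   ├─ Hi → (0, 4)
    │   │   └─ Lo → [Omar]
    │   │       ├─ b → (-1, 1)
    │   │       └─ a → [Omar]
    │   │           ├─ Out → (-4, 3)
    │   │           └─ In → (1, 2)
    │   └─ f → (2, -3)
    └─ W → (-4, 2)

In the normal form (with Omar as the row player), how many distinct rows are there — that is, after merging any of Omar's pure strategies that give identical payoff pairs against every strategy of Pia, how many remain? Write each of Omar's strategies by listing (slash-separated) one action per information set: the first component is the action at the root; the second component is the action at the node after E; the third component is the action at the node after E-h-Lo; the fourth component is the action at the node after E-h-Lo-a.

5

Omar has 16 pure strategies: E/h/b/Out, E/h/b/In, E/h/a/Out, E/h/a/In, E/f/b/Out, E/f/b/In, E/f/a/Out, E/f/a/In, W/h/b/Out, W/h/b/In, W/h/a/Out, W/h/a/In, W/f/b/Out, W/f/b/In, W/f/a/Out, W/f/a/In. Columns: Hi, Lo.
{E/h/b/Out, E/h/b/In} → row (0,4) (-1,1)
{E/h/a/Out} → row (0,4) (-4,3)
{E/h/a/In} → row (0,4) (1,2)
{E/f/b/Out, E/f/b/In, E/f/a/Out, E/f/a/In} → row (2,-3) (2,-3)
{W/h/b/Out, W/h/b/In, W/h/a/Out, W/h/a/In, W/f/b/Out, W/f/b/In, W/f/a/Out, W/f/a/In} → row (-4,2) (-4,2)
That's 5 distinct rows out of 16 strategies.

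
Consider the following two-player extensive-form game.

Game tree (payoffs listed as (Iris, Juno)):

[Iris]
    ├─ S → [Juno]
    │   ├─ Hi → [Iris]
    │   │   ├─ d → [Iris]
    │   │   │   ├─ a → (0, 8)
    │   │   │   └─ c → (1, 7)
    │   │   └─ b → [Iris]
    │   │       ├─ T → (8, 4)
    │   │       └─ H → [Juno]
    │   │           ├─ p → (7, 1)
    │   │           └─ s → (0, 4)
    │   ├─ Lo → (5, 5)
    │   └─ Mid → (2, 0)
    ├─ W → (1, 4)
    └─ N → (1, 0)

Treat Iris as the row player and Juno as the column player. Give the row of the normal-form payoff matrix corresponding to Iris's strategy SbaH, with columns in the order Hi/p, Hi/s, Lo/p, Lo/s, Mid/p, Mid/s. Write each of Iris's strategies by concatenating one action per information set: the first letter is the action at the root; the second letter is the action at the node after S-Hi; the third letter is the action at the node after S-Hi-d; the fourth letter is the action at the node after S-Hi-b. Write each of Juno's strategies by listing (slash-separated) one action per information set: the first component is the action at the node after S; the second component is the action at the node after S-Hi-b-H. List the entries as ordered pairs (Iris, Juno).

(7,1) (0,4) (5,5) (5,5) (2,0) (2,0)

vs Hi/p: Iris plays S → Juno plays Hi at [S] → Iris plays b at [S-Hi] → Iris plays H at [S-Hi-b] → Juno plays p at [S-Hi-b-H] → (7, 1)
vs Hi/s: Iris plays S → Juno plays Hi at [S] → Iris plays b at [S-Hi] → Iris plays H at [S-Hi-b] → Juno plays s at [S-Hi-b-H] → (0, 4)
vs Lo/p: Iris plays S → Juno plays Lo at [S] → (5, 5)
vs Lo/s: Iris plays S → Juno plays Lo at [S] → (5, 5)
vs Mid/p: Iris plays S → Juno plays Mid at [S] → (2, 0)
vs Mid/s: Iris plays S → Juno plays Mid at [S] → (2, 0)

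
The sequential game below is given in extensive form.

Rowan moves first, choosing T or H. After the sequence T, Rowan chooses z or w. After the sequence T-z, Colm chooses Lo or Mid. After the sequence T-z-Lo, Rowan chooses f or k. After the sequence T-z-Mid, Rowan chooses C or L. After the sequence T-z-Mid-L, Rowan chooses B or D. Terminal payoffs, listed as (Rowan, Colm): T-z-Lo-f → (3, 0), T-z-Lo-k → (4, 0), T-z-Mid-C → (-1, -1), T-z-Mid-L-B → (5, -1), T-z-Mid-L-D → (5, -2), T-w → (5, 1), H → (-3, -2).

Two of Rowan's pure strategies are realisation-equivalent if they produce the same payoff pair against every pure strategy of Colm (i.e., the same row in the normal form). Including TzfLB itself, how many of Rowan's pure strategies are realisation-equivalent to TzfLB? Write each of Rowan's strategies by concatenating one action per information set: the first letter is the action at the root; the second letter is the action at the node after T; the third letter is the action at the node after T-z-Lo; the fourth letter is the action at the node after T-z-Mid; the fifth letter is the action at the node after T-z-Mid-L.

Row for TzfLB (columns Lo, Mid): (3,0) (5,-1).
Every one of Rowan's information sets is on the play path for some reply by Colm when Rowan follows TzfLB.
Changing the action at any of them therefore changes at least one column, so only TzfLB itself gives this row.

1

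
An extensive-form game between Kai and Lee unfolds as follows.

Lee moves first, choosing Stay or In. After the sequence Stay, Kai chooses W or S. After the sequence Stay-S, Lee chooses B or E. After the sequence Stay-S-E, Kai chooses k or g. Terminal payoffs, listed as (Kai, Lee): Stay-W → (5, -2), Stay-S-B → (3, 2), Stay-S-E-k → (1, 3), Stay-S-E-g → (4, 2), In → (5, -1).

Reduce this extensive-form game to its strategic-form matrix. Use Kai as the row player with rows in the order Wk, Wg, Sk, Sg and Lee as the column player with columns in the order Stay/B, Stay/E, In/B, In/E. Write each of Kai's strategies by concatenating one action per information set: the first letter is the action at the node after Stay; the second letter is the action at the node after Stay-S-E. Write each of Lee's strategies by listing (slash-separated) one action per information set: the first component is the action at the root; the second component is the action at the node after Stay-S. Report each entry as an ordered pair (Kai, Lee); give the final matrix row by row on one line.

Wk: (5,-2) (5,-2) (5,-1) (5,-1) | Wg: (5,-2) (5,-2) (5,-1) (5,-1) | Sk: (3,2) (1,3) (5,-1) (5,-1) | Sg: (3,2) (4,2) (5,-1) (5,-1)

       Stay/B   Stay/E     In/B     In/E
  Wk   (5,-2)   (5,-2)   (5,-1)   (5,-1)
  Wg   (5,-2)   (5,-2)   (5,-1)   (5,-1)
  Sk    (3,2)    (1,3)   (5,-1)   (5,-1)
  Sg    (3,2)    (4,2)   (5,-1)   (5,-1)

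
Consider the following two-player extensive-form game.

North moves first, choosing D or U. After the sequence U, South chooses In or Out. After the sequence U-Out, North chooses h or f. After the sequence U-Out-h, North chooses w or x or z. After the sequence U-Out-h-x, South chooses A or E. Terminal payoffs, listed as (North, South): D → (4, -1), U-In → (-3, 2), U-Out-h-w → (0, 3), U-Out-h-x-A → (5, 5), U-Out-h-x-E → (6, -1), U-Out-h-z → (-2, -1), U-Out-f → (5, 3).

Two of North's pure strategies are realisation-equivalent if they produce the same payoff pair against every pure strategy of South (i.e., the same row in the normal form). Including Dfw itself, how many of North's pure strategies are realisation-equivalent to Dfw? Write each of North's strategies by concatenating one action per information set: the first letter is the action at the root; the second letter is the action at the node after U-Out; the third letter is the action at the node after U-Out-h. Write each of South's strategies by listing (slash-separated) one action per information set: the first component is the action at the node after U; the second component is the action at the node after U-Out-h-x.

6

Row for Dfw (columns In/A, In/E, Out/A, Out/E): (4,-1) (4,-1) (4,-1) (4,-1).
Under Dfw, North's choice at the node after U-Out and at the node after U-Out-h can never be reached regardless of what South does, so varying those choices leaves every outcome unchanged.
Holding the reachable choices fixed and varying the unreachable ones freely already gives 2 × 3 = 6 equivalent strategies.
No other strategy reproduces this row, so those 6 are the full class: Dhw, Dhx, Dhz, Dfw, Dfx, Dfz.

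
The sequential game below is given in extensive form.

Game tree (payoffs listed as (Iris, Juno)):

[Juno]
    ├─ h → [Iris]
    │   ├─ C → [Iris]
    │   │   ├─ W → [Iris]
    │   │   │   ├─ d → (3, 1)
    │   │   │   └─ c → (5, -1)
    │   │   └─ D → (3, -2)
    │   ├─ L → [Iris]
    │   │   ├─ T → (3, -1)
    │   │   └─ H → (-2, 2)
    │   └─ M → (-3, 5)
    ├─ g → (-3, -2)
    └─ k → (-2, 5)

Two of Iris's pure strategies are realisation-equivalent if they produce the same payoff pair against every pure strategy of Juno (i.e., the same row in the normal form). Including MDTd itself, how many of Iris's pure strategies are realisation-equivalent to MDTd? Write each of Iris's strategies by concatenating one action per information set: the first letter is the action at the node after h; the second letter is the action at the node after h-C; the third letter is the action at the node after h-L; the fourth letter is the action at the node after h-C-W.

8

Row for MDTd (columns h, g, k): (-3,5) (-3,-2) (-2,5).
Under MDTd, Iris's choice at the node after h-C and at the node after h-L and at the node after h-C-W can never be reached regardless of what Juno does, so varying those choices leaves every outcome unchanged.
Holding the reachable choices fixed and varying the unreachable ones freely already gives 2 × 2 × 2 = 8 equivalent strategies.
No other strategy reproduces this row, so those 8 are the full class: MWTd, MWTc, MWHd, MWHc, MDTd, MDTc, MDHd, MDHc.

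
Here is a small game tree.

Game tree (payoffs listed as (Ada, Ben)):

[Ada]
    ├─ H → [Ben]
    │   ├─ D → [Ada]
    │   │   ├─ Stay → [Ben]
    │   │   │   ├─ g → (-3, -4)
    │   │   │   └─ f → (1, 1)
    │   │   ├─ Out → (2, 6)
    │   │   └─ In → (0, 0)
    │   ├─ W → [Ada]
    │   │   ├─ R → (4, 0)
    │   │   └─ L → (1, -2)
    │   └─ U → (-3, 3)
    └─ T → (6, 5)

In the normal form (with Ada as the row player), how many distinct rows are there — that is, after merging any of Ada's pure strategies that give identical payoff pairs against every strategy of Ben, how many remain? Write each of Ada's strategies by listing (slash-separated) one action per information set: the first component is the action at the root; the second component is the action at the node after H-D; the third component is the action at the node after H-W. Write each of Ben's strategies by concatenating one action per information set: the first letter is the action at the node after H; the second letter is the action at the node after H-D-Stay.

Ada has 12 pure strategies: H/Stay/R, H/Stay/L, H/Out/R, H/Out/L, H/In/R, H/In/L, T/Stay/R, T/Stay/L, T/Out/R, T/Out/L, T/In/R, T/In/L. Columns: Dg, Df, Wg, Wf, Ug, Uf.
{H/Stay/R} → row (-3,-4) (1,1) (4,0) (4,0) (-3,3) (-3,3)
{H/Stay/L} → row (-3,-4) (1,1) (1,-2) (1,-2) (-3,3) (-3,3)
{H/Out/R} → row (2,6) (2,6) (4,0) (4,0) (-3,3) (-3,3)
{H/Out/L} → row (2,6) (2,6) (1,-2) (1,-2) (-3,3) (-3,3)
{H/In/R} → row (0,0) (0,0) (4,0) (4,0) (-3,3) (-3,3)
{H/In/L} → row (0,0) (0,0) (1,-2) (1,-2) (-3,3) (-3,3)
{T/Stay/R, T/Stay/L, T/Out/R, T/Out/L, T/In/R, T/In/L} → row (6,5) (6,5) (6,5) (6,5) (6,5) (6,5)
That's 7 distinct rows out of 12 strategies.

7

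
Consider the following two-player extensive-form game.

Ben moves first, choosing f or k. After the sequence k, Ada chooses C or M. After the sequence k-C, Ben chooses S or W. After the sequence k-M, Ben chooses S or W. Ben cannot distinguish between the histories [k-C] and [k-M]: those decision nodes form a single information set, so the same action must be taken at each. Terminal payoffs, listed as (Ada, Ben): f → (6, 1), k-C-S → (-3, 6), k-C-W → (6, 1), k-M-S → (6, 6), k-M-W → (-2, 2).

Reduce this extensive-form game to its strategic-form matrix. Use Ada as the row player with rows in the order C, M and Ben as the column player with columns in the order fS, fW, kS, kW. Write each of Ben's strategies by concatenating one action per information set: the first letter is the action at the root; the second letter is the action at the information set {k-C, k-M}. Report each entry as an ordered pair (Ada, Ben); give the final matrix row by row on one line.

C: (6,1) (6,1) (-3,6) (6,1) | M: (6,1) (6,1) (6,6) (-2,2)

Row C: fS→(6,1), fW→(6,1), kS→(-3,6), kW→(6,1)
Row M: fS→(6,1), fW→(6,1), kS→(6,6), kW→(-2,2)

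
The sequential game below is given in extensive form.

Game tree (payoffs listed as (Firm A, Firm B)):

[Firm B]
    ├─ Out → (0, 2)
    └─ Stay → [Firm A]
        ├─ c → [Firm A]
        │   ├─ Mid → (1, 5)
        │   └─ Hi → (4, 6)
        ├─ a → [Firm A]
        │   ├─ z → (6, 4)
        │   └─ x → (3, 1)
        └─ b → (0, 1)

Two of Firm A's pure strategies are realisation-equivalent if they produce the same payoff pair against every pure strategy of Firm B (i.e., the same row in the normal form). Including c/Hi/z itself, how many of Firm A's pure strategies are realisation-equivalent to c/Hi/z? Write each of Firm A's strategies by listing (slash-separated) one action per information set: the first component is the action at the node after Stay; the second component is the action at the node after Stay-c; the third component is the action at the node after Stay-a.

Row for c/Hi/z (columns Out, Stay): (0,2) (4,6).
Under c/Hi/z, Firm A's choice at the node after Stay-a can never be reached regardless of what Firm B does, so varying those choices leaves every outcome unchanged.
Holding the reachable choices fixed and varying the unreachable one freely already gives 2 equivalent strategies.
No other strategy reproduces this row, so those 2 are the full class: c/Hi/z, c/Hi/x.

2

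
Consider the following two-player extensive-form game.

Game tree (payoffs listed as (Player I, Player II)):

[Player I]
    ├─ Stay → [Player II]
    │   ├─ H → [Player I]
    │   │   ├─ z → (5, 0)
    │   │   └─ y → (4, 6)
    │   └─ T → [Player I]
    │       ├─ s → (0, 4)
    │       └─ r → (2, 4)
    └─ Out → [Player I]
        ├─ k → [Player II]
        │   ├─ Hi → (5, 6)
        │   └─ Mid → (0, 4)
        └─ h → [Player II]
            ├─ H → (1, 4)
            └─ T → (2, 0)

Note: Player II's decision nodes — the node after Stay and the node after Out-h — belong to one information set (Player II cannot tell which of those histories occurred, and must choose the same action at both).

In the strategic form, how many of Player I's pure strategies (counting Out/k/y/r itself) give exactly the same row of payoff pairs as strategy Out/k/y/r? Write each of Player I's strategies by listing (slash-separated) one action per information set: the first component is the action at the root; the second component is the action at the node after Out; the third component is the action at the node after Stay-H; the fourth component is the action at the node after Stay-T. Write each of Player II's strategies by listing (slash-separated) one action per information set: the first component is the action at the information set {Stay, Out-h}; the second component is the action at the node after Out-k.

Row for Out/k/y/r (columns H/Hi, H/Mid, T/Hi, T/Mid): (5,6) (0,4) (5,6) (0,4).
Under Out/k/y/r, Player I's choice at the node after Stay-H and at the node after Stay-T can never be reached regardless of what Player II does, so varying those choices leaves every outcome unchanged.
Holding the reachable choices fixed and varying the unreachable ones freely already gives 2 × 2 = 4 equivalent strategies.
No other strategy reproduces this row, so those 4 are the full class: Out/k/z/s, Out/k/z/r, Out/k/y/s, Out/k/y/r.

4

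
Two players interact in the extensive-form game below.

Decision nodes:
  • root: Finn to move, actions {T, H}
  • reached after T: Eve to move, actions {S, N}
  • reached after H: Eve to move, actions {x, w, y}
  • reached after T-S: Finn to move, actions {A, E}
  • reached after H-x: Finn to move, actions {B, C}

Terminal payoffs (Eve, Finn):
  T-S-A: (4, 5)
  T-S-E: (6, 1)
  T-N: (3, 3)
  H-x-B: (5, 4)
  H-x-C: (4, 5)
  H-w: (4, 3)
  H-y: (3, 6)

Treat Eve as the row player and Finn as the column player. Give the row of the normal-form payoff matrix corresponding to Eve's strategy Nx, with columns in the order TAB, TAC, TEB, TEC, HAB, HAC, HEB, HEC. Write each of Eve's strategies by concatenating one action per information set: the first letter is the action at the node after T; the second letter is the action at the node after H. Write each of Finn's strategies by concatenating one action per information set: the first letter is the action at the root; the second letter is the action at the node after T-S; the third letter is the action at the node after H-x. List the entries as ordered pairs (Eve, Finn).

(3,3) (3,3) (3,3) (3,3) (5,4) (4,5) (5,4) (4,5)

vs TAB: Finn plays T → Eve plays N at [T] → (3, 3)
vs TAC: Finn plays T → Eve plays N at [T] → (3, 3)
vs TEB: Finn plays T → Eve plays N at [T] → (3, 3)
vs TEC: Finn plays T → Eve plays N at [T] → (3, 3)
vs HAB: Finn plays H → Eve plays x at [H] → Finn plays B at [H-x] → (5, 4)
vs HAC: Finn plays H → Eve plays x at [H] → Finn plays C at [H-x] → (4, 5)
vs HEB: Finn plays H → Eve plays x at [H] → Finn plays B at [H-x] → (5, 4)
vs HEC: Finn plays H → Eve plays x at [H] → Finn plays C at [H-x] → (4, 5)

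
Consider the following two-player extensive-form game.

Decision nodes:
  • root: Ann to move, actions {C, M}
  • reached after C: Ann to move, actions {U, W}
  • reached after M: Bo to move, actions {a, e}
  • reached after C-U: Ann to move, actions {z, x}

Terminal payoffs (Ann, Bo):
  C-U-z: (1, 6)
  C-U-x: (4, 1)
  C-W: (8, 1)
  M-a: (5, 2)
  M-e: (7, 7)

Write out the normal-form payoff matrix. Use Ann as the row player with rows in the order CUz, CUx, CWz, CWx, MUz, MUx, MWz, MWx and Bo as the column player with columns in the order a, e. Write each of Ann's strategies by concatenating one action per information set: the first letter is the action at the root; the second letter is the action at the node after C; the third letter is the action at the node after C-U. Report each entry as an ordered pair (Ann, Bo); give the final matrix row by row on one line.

            a        e
 CUz    (1,6)    (1,6)
 CUx    (4,1)    (4,1)
 CWz    (8,1)    (8,1)
 CWx    (8,1)    (8,1)
 MUz    (5,2)    (7,7)
 MUx    (5,2)    (7,7)
 MWz    (5,2)    (7,7)
 MWx    (5,2)    (7,7)

CUz: (1,6) (1,6) | CUx: (4,1) (4,1) | CWz: (8,1) (8,1) | CWx: (8,1) (8,1) | MUz: (5,2) (7,7) | MUx: (5,2) (7,7) | MWz: (5,2) (7,7) | MWx: (5,2) (7,7)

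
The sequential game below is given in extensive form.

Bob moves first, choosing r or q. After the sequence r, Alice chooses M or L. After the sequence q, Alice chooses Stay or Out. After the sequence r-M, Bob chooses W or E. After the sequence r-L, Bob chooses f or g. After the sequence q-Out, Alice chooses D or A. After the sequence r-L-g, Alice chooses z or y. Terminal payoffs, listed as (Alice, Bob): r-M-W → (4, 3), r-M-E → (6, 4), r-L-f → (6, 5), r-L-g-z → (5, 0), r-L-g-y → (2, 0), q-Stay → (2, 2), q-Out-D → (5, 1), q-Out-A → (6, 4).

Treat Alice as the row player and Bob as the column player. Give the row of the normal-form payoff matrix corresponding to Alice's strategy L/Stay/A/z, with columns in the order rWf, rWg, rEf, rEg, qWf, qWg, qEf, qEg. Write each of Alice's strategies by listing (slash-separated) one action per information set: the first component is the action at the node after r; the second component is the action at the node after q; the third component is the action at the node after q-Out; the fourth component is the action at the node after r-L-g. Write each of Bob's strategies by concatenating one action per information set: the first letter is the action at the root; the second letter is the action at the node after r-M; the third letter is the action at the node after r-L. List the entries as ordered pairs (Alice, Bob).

(6,5) (5,0) (6,5) (5,0) (2,2) (2,2) (2,2) (2,2)

vs rWf: Bob plays r → Alice plays L at [r] → Bob plays f at [r-L] → (6, 5)
vs rWg: Bob plays r → Alice plays L at [r] → Bob plays g at [r-L] → Alice plays z at [r-L-g] → (5, 0)
vs rEf: Bob plays r → Alice plays L at [r] → Bob plays f at [r-L] → (6, 5)
vs rEg: Bob plays r → Alice plays L at [r] → Bob plays g at [r-L] → Alice plays z at [r-L-g] → (5, 0)
vs qWf: Bob plays q → Alice plays Stay at [q] → (2, 2)
vs qWg: Bob plays q → Alice plays Stay at [q] → (2, 2)
vs qEf: Bob plays q → Alice plays Stay at [q] → (2, 2)
vs qEg: Bob plays q → Alice plays Stay at [q] → (2, 2)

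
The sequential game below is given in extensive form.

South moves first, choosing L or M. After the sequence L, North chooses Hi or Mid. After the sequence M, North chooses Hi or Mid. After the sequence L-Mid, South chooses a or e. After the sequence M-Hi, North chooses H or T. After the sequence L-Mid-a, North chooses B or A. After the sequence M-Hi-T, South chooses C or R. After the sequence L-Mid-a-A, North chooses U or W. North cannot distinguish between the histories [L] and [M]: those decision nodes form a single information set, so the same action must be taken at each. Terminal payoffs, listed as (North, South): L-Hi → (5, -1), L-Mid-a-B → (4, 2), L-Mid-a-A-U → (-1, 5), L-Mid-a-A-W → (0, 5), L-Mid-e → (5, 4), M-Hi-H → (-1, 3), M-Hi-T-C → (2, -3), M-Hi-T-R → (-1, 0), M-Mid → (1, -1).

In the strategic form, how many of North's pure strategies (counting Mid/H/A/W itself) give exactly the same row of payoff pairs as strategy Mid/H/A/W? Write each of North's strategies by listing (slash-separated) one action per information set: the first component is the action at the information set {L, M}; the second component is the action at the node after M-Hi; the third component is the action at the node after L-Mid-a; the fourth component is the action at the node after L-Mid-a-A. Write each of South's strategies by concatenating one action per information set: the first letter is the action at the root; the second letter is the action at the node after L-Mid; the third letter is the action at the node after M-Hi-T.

Row for Mid/H/A/W (columns LaC, LaR, LeC, LeR, MaC, MaR, MeC, MeR): (0,5) (0,5) (5,4) (5,4) (1,-1) (1,-1) (1,-1) (1,-1).
Under Mid/H/A/W, North's choice at the node after M-Hi can never be reached regardless of what South does, so varying those choices leaves every outcome unchanged.
Holding the reachable choices fixed and varying the unreachable one freely already gives 2 equivalent strategies.
No other strategy reproduces this row, so those 2 are the full class: Mid/H/A/W, Mid/T/A/W.

2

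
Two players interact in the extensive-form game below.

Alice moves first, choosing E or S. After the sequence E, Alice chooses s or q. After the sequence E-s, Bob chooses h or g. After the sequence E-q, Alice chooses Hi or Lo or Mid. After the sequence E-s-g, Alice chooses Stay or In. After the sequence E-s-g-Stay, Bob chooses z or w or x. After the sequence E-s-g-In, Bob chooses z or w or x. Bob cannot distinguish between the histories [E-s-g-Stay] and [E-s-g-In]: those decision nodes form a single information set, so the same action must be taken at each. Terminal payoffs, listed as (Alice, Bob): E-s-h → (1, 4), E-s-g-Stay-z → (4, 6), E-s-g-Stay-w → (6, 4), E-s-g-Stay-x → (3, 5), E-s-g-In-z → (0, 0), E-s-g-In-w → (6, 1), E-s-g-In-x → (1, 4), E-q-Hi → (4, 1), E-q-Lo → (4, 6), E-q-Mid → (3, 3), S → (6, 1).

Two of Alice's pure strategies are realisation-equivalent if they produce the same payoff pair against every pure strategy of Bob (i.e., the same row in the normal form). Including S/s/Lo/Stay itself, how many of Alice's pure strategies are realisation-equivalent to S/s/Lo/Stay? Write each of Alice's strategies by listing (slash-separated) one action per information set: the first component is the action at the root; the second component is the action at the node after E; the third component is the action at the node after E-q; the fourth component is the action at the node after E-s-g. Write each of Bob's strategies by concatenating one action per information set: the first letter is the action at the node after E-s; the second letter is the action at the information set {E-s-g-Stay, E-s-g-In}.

12

Row for S/s/Lo/Stay (columns hz, hw, hx, gz, gw, gx): (6,1) (6,1) (6,1) (6,1) (6,1) (6,1).
Under S/s/Lo/Stay, Alice's choice at the node after E and at the node after E-q and at the node after E-s-g can never be reached regardless of what Bob does, so varying those choices leaves every outcome unchanged.
Holding the reachable choices fixed and varying the unreachable ones freely already gives 2 × 3 × 2 = 12 equivalent strategies.
No other strategy reproduces this row, so those 12 are the full class: S/s/Hi/Stay, S/s/Hi/In, S/s/Lo/Stay, S/s/Lo/In, S/s/Mid/Stay, S/s/Mid/In, S/q/Hi/Stay, S/q/Hi/In, S/q/Lo/Stay, S/q/Lo/In, S/q/Mid/Stay, S/q/Mid/In.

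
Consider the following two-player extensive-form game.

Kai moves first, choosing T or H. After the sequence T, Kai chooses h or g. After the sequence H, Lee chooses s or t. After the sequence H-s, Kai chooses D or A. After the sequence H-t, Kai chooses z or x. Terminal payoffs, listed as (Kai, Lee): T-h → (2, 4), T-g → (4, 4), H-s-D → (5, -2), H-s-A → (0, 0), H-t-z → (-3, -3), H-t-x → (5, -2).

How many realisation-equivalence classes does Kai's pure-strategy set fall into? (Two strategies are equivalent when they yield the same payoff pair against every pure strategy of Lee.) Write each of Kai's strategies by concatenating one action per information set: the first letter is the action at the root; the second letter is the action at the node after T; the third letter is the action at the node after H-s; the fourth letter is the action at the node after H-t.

Kai has 16 pure strategies: ThDz, ThDx, ThAz, ThAx, TgDz, TgDx, TgAz, TgAx, HhDz, HhDx, HhAz, HhAx, HgDz, HgDx, HgAz, HgAx. Columns: s, t.
{ThDz, ThDx, ThAz, ThAx} → row (2,4) (2,4)
{TgDz, TgDx, TgAz, TgAx} → row (4,4) (4,4)
{HhDz, HgDz} → row (5,-2) (-3,-3)
{HhDx, HgDx} → row (5,-2) (5,-2)
{HhAz, HgAz} → row (0,0) (-3,-3)
{HhAx, HgAx} → row (0,0) (5,-2)
That's 6 distinct rows out of 16 strategies.

6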